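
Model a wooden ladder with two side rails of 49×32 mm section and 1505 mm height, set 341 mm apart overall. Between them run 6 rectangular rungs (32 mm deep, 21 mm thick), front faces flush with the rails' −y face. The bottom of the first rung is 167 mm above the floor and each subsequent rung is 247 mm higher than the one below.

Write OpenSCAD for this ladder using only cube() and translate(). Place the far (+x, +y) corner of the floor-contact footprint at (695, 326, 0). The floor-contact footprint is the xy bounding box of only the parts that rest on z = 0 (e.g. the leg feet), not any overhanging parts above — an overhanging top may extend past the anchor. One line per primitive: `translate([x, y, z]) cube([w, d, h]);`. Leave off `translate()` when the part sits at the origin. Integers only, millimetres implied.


translate([354, 294, 0]) cube([49, 32, 1505]);
translate([646, 294, 0]) cube([49, 32, 1505]);
translate([403, 294, 167]) cube([243, 32, 21]);
translate([403, 294, 414]) cube([243, 32, 21]);
translate([403, 294, 661]) cube([243, 32, 21]);
translate([403, 294, 908]) cube([243, 32, 21]);
translate([403, 294, 1155]) cube([243, 32, 21]);
translate([403, 294, 1402]) cube([243, 32, 21]);


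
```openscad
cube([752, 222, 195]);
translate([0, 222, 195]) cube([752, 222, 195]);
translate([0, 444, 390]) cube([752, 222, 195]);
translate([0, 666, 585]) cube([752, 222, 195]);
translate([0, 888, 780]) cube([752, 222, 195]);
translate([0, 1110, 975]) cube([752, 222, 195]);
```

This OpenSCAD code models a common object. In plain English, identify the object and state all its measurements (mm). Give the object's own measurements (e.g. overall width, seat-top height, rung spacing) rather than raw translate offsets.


A straight staircase of 6 solid steps. Each step is 752 mm wide (x), 222 mm deep (y, the going) and 195 mm tall (the rise). The first step rests on the floor; each subsequent step sits one going further in +y and one rise higher in +z, directly behind and above the previous step with no overlap.


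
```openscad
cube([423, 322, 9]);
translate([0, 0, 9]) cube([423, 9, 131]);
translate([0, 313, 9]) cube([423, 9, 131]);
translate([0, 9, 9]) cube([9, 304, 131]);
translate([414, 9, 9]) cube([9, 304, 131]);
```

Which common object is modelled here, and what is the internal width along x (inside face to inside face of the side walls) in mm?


An open box. The internal width is 405 mm.

A 423×322 base slab with four walls standing on it — an open box. The base is 423 mm wide and the walls are 9 mm thick, so the internal width is 423 − 2 × 9 = 405 mm.


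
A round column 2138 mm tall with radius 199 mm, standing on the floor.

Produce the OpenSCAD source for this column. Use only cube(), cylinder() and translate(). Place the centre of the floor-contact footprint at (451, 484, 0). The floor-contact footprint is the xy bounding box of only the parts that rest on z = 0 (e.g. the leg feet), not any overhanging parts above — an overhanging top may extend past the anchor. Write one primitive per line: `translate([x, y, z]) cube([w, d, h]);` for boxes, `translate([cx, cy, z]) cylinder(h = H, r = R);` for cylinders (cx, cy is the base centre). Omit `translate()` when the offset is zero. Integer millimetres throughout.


translate([451, 484, 0]) cylinder(h = 2138, r = 199);


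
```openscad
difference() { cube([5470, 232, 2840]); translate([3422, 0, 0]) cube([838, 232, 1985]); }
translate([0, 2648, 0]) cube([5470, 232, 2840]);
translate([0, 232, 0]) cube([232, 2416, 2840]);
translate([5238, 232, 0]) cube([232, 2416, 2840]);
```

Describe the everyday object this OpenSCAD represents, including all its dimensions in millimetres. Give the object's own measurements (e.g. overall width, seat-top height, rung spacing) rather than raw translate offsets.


A single room: four walls, each 2840 mm tall and 232 mm thick, enclosing an outside footprint 5470×2880 mm (x × y), no floor or roof. The front and back walls (−y and +y sides) run the full x-width; the side walls fit between their inner faces. A door opening 838 mm wide and 1985 mm tall is cut through the front wall from the floor up, its −x edge 3422 mm from the wall's −x end.


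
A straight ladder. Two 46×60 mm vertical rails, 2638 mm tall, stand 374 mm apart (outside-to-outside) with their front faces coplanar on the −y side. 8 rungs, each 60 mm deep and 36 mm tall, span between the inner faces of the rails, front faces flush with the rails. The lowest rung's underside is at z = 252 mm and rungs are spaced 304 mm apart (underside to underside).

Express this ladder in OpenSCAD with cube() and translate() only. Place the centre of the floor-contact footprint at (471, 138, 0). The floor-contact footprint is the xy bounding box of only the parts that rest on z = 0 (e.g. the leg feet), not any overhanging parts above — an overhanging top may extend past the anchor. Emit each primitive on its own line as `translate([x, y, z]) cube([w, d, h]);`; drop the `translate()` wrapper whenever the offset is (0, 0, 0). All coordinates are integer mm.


translate([284, 108, 0]) cube([46, 60, 2638]);
translate([612, 108, 0]) cube([46, 60, 2638]);
translate([330, 108, 252]) cube([282, 60, 36]);
translate([330, 108, 556]) cube([282, 60, 36]);
translate([330, 108, 860]) cube([282, 60, 36]);
translate([330, 108, 1164]) cube([282, 60, 36]);
translate([330, 108, 1468]) cube([282, 60, 36]);
translate([330, 108, 1772]) cube([282, 60, 36]);
translate([330, 108, 2076]) cube([282, 60, 36]);
translate([330, 108, 2380]) cube([282, 60, 36]);


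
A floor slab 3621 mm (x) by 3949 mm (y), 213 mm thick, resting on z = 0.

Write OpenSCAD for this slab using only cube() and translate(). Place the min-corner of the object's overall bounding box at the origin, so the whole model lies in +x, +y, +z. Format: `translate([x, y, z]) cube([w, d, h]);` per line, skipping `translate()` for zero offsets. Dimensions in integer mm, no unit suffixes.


cube([3621, 3949, 213]);


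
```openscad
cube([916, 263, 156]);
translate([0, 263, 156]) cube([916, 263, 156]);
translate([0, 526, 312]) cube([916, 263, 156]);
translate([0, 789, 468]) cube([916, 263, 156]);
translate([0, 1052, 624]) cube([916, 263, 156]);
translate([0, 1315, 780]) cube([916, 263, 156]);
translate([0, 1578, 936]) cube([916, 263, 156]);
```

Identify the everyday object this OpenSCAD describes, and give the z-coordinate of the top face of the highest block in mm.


A staircase. The total rise is 1092 mm.

7 identical blocks, each offset up and back from the previous — a staircase. Each step is 156 mm tall and there are 7 of them, so the total rise is 7 × 156 = 1092 mm.


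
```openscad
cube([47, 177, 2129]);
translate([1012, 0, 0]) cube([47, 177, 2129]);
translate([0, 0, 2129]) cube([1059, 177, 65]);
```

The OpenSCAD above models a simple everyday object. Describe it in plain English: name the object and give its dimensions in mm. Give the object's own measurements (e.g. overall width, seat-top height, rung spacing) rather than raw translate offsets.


A door frame. The clear opening is 965 mm wide and 2129 mm high. Two 47 mm wide jambs, 177 mm deep, stand either side of the opening from the floor to the top of the opening. A 65 mm thick head sits across the top of both jambs, spanning the full outside width of the frame.


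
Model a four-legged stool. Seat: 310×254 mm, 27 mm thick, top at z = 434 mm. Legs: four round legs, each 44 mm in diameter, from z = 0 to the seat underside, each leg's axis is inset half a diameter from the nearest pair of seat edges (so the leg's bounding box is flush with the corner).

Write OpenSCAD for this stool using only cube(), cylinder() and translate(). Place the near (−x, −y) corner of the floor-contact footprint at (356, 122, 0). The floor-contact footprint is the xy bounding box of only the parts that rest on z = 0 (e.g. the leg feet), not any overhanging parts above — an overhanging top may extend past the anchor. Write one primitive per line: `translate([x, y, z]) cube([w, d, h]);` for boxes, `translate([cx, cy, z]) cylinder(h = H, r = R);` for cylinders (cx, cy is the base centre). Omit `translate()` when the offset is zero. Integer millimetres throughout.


translate([356, 122, 407]) cube([310, 254, 27]);
translate([378, 144, 0]) cylinder(h = 407, r = 22);
translate([644, 144, 0]) cylinder(h = 407, r = 22);
translate([378, 354, 0]) cylinder(h = 407, r = 22);
translate([644, 354, 0]) cylinder(h = 407, r = 22);


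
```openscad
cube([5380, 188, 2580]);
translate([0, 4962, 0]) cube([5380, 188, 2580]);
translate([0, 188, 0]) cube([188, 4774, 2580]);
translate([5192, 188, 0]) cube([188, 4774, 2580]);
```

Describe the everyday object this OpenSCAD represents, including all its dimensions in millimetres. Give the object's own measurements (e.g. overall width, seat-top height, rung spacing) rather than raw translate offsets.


The wall frame of a small rectangular building: four walls, each 2580 mm tall and 188 mm thick, enclosing a footprint 5380 mm (x) by 5150 mm (y) outside-to-outside, with no floor or roof. The front and back walls (the −y and +y sides) span the full width; the two side walls fit between them.


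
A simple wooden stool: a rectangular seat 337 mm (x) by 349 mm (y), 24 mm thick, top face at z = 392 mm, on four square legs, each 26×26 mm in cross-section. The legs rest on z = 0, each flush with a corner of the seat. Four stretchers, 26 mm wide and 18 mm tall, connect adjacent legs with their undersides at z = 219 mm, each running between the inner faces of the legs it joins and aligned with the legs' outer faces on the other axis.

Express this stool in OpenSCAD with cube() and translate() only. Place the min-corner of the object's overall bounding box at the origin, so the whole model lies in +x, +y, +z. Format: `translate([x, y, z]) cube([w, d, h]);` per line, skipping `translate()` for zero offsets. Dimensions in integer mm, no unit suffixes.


// leg_h = 392 - 24 = 368
// stretcher span = 337 - 2*26 = 285
translate([0, 0, 368]) cube([337, 349, 24]);
cube([26, 26, 368]);
translate([311, 0, 0]) cube([26, 26, 368]);
translate([0, 323, 0]) cube([26, 26, 368]);
translate([311, 323, 0]) cube([26, 26, 368]);
translate([26, 0, 219]) cube([285, 26, 18]);
translate([26, 323, 219]) cube([285, 26, 18]);
translate([0, 26, 219]) cube([26, 297, 18]);
translate([311, 26, 219]) cube([26, 297, 18]);


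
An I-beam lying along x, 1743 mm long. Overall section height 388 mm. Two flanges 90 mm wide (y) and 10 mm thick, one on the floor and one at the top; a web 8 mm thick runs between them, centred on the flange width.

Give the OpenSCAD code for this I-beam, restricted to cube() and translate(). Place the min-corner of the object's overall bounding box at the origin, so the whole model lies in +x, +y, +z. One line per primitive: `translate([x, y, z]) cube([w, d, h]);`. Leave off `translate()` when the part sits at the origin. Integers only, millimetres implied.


cube([1743, 90, 10]);
translate([0, 41, 10]) cube([1743, 8, 368]);
translate([0, 0, 378]) cube([1743, 90, 10]);


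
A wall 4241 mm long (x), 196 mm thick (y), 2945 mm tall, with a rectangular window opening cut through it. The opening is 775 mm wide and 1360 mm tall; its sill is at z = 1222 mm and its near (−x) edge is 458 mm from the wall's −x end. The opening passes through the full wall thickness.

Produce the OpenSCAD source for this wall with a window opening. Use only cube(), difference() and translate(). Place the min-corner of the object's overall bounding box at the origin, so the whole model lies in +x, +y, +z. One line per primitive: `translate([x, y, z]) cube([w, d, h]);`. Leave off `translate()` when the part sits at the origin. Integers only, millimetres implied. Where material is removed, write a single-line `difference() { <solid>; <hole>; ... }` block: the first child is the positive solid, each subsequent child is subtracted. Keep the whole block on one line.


difference() { cube([4241, 196, 2945]); translate([458, 0, 1222]) cube([775, 196, 1360]); }


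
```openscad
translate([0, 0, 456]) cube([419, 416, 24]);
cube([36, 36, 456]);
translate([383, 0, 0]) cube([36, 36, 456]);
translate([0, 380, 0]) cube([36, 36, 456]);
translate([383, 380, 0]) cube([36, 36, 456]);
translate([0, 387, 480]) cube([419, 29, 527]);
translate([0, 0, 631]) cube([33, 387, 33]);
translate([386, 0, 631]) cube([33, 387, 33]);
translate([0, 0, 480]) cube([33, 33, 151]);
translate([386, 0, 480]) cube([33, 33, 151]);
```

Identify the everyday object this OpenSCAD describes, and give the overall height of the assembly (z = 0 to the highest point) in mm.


A chair. The overall height is 1007 mm.

A slab on four corner posts with a tall panel at the back — a chair. The seat slab sits at z = 456 with thickness 24, and the 527 mm backrest starts at the seat top, so the overall height is 456 + 24 + 527 = 1007 mm.


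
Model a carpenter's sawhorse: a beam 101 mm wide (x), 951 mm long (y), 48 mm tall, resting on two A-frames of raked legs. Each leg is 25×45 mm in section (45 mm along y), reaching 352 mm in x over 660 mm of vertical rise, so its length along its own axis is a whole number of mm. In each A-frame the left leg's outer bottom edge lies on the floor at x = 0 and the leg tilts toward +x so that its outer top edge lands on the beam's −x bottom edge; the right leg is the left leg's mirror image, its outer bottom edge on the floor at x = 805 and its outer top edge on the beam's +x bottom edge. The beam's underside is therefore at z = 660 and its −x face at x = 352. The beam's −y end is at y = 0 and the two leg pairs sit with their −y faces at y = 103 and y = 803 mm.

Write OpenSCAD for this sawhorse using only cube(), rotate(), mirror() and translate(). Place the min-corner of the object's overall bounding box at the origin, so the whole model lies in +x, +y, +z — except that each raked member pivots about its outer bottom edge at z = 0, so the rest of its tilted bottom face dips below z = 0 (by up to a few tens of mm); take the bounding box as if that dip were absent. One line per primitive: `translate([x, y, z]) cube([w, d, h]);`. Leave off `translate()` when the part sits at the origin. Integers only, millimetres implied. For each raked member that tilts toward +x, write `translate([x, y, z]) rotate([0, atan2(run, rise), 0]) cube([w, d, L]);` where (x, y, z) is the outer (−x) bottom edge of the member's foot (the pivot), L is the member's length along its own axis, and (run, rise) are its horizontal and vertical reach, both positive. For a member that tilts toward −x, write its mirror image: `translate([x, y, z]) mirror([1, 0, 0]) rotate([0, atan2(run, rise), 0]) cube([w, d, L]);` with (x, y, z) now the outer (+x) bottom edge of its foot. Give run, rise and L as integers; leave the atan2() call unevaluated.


translate([352, 0, 660]) cube([101, 951, 48]);
translate([0, 103, 0]) rotate([0, atan2(352, 660), 0]) cube([25, 45, 748]);
translate([805, 103, 0]) mirror([1, 0, 0]) rotate([0, atan2(352, 660), 0]) cube([25, 45, 748]);
translate([0, 803, 0]) rotate([0, atan2(352, 660), 0]) cube([25, 45, 748]);
translate([805, 803, 0]) mirror([1, 0, 0]) rotate([0, atan2(352, 660), 0]) cube([25, 45, 748]);


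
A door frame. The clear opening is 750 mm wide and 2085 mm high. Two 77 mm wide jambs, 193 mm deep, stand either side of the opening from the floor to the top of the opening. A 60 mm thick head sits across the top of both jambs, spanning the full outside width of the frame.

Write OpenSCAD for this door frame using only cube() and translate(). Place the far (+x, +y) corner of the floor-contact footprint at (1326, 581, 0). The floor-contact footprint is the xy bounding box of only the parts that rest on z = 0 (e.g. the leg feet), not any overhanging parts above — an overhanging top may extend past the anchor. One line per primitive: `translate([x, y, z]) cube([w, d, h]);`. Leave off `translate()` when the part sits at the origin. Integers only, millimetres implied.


translate([422, 388, 0]) cube([77, 193, 2085]);
translate([1249, 388, 0]) cube([77, 193, 2085]);
translate([422, 388, 2085]) cube([904, 193, 60]);


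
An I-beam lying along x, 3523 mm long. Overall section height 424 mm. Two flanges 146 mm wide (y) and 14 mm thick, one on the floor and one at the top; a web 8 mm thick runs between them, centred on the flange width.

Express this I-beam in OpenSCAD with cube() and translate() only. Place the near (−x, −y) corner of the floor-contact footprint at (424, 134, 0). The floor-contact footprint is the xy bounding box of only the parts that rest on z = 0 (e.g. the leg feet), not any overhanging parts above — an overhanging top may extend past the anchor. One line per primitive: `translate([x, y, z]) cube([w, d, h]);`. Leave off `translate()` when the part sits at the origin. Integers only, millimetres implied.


translate([424, 134, 0]) cube([3523, 146, 14]);
translate([424, 203, 14]) cube([3523, 8, 396]);
translate([424, 134, 410]) cube([3523, 146, 14]);


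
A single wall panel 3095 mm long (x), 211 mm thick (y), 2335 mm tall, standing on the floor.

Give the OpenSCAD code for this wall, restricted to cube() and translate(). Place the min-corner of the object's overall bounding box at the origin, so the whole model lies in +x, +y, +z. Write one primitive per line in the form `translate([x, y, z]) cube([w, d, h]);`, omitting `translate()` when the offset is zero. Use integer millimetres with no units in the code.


cube([3095, 211, 2335]);


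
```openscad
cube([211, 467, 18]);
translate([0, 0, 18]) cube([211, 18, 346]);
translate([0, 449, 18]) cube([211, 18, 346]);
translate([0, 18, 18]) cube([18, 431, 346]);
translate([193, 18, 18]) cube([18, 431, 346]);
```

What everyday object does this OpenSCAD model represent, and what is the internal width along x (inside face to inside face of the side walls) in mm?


An open box. The internal width is 175 mm.

A 211×467 base slab with four walls standing on it — an open box. The base is 211 mm wide and the walls are 18 mm thick, so the internal width is 211 − 2 × 18 = 175 mm.


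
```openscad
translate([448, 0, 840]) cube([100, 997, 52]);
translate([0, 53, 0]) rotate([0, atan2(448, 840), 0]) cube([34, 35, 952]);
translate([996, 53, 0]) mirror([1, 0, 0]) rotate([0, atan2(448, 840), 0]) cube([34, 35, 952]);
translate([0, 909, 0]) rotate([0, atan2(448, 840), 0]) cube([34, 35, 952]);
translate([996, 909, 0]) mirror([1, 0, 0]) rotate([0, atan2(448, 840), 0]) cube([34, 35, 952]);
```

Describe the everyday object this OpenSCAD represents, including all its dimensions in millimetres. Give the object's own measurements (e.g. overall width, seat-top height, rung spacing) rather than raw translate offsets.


A sawhorse. A 100×997×52 mm beam (x, y, z) sits on two A-frame leg pairs. Each pair is two raked legs of 34×35 mm section (35 mm along y) splaying symmetrically in x. Each leg rises 840 mm vertically over 448 mm of horizontal reach and is 952 mm long along its own axis. Every leg's outer bottom edge rests on the floor and its outer top edge meets a bottom edge of the beam — the left legs (tilting toward +x) meet the beam's −x bottom edge, the right legs (their mirror images, tilting toward −x) meet its +x bottom edge — so the leg tops tuck under the beam, the beam's underside is 840 mm above the floor, and the feet are 996 mm apart outside-to-outside with the beam centred between them. The two leg pairs are set in 53 mm from either end of the beam.


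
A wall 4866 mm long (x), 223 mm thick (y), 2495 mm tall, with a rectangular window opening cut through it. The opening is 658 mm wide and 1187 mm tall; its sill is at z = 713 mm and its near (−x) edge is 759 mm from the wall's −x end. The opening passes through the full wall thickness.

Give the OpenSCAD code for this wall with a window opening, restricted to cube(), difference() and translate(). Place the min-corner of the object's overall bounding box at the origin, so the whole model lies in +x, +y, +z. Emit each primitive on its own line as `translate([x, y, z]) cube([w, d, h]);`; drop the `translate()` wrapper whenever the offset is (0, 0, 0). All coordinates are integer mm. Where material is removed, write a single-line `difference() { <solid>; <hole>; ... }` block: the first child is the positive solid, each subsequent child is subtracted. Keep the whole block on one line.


difference() { cube([4866, 223, 2495]); translate([759, 0, 713]) cube([658, 223, 1187]); }


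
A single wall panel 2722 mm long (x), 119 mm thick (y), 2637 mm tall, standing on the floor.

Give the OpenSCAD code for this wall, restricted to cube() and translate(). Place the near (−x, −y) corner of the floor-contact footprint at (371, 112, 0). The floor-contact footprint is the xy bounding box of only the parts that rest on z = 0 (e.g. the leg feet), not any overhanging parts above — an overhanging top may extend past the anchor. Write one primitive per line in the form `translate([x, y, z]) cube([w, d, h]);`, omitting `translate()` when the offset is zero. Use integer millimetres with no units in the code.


translate([371, 112, 0]) cube([2722, 119, 2637]);


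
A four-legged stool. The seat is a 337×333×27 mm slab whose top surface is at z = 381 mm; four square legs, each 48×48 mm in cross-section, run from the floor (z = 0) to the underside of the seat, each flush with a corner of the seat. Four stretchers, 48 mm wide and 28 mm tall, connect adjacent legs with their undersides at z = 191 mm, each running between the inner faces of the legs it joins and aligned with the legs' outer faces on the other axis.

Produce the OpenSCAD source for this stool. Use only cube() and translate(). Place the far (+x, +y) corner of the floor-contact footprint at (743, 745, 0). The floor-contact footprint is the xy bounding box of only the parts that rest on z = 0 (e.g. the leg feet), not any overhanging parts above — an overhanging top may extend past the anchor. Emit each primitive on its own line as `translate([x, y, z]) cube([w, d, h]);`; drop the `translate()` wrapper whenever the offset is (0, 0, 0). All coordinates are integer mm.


translate([406, 412, 354]) cube([337, 333, 27]);
translate([406, 412, 0]) cube([48, 48, 354]);
translate([695, 412, 0]) cube([48, 48, 354]);
translate([406, 697, 0]) cube([48, 48, 354]);
translate([695, 697, 0]) cube([48, 48, 354]);
translate([454, 412, 191]) cube([241, 48, 28]);
translate([454, 697, 191]) cube([241, 48, 28]);
translate([406, 460, 191]) cube([48, 237, 28]);
translate([695, 460, 191]) cube([48, 237, 28]);


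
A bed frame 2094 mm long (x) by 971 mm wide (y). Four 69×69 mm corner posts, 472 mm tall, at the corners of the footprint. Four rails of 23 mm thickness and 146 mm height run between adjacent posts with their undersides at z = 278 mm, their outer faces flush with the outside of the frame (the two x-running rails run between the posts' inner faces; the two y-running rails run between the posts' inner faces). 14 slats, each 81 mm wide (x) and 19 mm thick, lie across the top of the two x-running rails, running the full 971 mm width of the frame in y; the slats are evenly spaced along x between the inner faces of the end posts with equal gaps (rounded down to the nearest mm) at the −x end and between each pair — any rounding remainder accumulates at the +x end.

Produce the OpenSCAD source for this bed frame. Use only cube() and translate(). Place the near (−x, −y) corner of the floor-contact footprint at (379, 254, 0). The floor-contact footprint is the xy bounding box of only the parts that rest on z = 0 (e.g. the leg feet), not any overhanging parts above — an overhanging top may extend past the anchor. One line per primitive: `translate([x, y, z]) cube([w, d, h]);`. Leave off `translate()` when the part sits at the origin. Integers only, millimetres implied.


translate([379, 254, 0]) cube([69, 69, 472]);
translate([379, 1156, 0]) cube([69, 69, 472]);
translate([2404, 254, 0]) cube([69, 69, 472]);
translate([2404, 1156, 0]) cube([69, 69, 472]);
translate([448, 254, 278]) cube([1956, 23, 146]);
translate([448, 1202, 278]) cube([1956, 23, 146]);
translate([379, 323, 278]) cube([23, 833, 146]);
translate([2450, 323, 278]) cube([23, 833, 146]);
translate([502, 254, 424]) cube([81, 971, 19]);
translate([637, 254, 424]) cube([81, 971, 19]);
translate([772, 254, 424]) cube([81, 971, 19]);
translate([907, 254, 424]) cube([81, 971, 19]);
translate([1042, 254, 424]) cube([81, 971, 19]);
translate([1177, 254, 424]) cube([81, 971, 19]);
translate([1312, 254, 424]) cube([81, 971, 19]);
translate([1447, 254, 424]) cube([81, 971, 19]);
translate([1582, 254, 424]) cube([81, 971, 19]);
translate([1717, 254, 424]) cube([81, 971, 19]);
translate([1852, 254, 424]) cube([81, 971, 19]);
translate([1987, 254, 424]) cube([81, 971, 19]);
translate([2122, 254, 424]) cube([81, 971, 19]);
translate([2257, 254, 424]) cube([81, 971, 19]);


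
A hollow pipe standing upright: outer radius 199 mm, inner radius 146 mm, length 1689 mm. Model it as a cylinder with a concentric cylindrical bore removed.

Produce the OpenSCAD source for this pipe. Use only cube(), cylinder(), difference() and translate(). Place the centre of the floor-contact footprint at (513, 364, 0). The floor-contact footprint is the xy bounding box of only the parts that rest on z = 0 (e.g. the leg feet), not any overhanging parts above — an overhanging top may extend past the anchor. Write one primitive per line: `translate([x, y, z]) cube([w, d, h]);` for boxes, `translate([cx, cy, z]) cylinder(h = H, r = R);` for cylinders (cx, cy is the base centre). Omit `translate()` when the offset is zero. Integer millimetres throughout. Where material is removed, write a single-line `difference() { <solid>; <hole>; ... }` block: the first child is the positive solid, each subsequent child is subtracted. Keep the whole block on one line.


difference() { translate([513, 364, 0]) cylinder(h = 1689, r = 199); translate([513, 364, 0]) cylinder(h = 1689, r = 146); }


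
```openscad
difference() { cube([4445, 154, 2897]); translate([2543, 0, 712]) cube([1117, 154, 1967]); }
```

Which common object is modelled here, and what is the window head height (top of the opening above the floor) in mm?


A wall with a window opening. The window head height is 2679 mm.

A wall with a rectangular opening subtracted — a window. Sill at z = 712, opening 1967 mm tall, so the head is at 712 + 1967 = 2679 mm.


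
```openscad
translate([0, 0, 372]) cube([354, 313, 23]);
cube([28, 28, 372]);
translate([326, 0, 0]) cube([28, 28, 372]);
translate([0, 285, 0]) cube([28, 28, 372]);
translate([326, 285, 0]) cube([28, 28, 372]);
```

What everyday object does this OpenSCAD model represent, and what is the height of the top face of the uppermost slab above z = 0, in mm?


A stool. The seat height is 395 mm.

A 354×313×23 slab at z = 372 on four corner posts — a stool. The seat top is 372 + 23 = 395 mm.


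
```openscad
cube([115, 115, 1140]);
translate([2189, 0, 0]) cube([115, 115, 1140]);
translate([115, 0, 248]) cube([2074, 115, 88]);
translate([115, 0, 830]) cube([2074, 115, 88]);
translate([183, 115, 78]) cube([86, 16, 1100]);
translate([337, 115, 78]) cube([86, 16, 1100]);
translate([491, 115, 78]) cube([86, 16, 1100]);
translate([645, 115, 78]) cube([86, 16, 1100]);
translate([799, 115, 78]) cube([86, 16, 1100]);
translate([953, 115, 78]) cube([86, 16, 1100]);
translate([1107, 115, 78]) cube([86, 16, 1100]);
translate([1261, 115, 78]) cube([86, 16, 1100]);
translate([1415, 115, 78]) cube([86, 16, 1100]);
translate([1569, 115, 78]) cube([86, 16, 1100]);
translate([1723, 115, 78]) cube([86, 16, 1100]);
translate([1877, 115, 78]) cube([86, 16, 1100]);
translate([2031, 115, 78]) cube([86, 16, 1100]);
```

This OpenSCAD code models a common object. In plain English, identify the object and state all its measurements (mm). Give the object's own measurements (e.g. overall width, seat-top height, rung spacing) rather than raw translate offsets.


A fence section. Two 115×115 mm posts, 1140 mm tall, stand on the floor with a clear span of 2074 mm between their inner faces. Two horizontal rails of 115×88 mm section span the gap between the posts with their undersides at z = 248 mm and z = 830 mm, flush with the posts' −y face. 13 pickets, each 86 mm wide, 16 mm thick and 1100 mm tall, are fixed to the +y face of the rails with their bottoms at z = 78 mm, spaced across the span with a 68 mm gap after the −x post and between neighbouring pickets, with 72 mm left before the +x post.


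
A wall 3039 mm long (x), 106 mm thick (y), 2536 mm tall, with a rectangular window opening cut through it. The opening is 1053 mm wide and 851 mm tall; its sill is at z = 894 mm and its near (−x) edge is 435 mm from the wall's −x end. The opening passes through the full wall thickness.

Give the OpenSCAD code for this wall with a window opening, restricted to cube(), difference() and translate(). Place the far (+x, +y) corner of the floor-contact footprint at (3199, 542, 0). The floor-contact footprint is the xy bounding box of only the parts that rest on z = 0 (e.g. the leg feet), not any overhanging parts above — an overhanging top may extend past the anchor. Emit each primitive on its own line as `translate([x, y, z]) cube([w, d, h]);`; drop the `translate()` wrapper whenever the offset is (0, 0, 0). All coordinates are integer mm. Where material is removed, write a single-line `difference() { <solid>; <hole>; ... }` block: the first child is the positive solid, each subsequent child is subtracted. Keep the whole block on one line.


difference() { translate([160, 436, 0]) cube([3039, 106, 2536]); translate([595, 436, 894]) cube([1053, 106, 851]); }


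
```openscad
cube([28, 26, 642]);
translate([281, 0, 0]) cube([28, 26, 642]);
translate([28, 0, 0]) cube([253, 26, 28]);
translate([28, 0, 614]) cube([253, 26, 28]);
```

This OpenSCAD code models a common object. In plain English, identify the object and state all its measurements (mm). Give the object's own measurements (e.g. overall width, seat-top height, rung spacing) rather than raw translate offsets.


A rectangular picture frame lying in the x–z plane (depth along y). The opening is 253 mm wide (x) by 586 mm tall (z), surrounded by a border 28 mm wide on all four sides. The frame is 26 mm deep and is made of two full-height vertical stiles with two horizontal rails fitted between them.


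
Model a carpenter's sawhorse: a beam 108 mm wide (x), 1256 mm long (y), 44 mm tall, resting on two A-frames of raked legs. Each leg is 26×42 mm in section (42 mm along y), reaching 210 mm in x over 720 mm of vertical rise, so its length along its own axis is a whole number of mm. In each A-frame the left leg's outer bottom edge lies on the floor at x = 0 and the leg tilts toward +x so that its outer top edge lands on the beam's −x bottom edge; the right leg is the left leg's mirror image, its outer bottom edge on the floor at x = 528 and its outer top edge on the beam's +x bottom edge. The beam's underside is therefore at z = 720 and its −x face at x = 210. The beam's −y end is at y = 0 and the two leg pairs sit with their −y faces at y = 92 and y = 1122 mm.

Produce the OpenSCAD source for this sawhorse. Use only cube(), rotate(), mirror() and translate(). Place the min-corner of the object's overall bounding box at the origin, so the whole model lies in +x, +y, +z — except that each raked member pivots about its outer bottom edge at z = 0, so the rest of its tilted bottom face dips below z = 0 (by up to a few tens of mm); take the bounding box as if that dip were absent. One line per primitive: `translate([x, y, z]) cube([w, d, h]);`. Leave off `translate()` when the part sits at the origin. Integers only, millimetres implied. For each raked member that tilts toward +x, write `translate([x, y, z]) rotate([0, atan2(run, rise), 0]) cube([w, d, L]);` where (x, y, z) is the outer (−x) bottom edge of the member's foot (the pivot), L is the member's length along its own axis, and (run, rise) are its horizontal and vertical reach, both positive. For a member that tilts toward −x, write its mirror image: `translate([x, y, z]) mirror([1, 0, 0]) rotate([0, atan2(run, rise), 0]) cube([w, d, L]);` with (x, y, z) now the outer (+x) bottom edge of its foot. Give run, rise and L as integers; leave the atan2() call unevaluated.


// leg length = √(210² + 720²) = 750
// right-leg outer foot x = 2·210 + 108 = 528
// beam min-corner = (210, 0, 720)
translate([210, 0, 720]) cube([108, 1256, 44]);
translate([0, 92, 0]) rotate([0, atan2(210, 720), 0]) cube([26, 42, 750]);
translate([528, 92, 0]) mirror([1, 0, 0]) rotate([0, atan2(210, 720), 0]) cube([26, 42, 750]);
translate([0, 1122, 0]) rotate([0, atan2(210, 720), 0]) cube([26, 42, 750]);
translate([528, 1122, 0]) mirror([1, 0, 0]) rotate([0, atan2(210, 720), 0]) cube([26, 42, 750]);


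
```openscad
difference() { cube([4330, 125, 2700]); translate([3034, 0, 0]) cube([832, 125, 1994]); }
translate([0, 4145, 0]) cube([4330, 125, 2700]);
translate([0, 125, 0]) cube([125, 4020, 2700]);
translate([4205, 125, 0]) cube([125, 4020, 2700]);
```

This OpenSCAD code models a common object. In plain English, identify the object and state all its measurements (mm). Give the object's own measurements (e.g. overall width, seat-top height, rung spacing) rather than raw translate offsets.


A single room: four walls, each 2700 mm tall and 125 mm thick, enclosing an outside footprint 4330×4270 mm (x × y), no floor or roof. The front and back walls (−y and +y sides) run the full x-width; the side walls fit between their inner faces. A door opening 832 mm wide and 1994 mm tall is cut through the front wall from the floor up, its −x edge 3034 mm from the wall's −x end.


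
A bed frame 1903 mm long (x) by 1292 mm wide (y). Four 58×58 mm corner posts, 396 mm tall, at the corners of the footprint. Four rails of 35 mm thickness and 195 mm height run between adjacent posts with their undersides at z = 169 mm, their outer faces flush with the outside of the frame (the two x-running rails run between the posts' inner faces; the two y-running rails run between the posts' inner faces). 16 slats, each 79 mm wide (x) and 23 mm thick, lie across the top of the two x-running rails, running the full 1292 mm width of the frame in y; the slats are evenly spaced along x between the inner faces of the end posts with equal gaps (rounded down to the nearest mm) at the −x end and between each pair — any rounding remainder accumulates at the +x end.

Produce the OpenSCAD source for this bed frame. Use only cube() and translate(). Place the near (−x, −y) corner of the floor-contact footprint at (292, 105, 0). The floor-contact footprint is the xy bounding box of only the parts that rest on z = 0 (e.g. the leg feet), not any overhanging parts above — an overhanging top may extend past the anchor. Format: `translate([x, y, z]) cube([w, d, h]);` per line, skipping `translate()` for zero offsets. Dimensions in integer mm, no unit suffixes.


translate([292, 105, 0]) cube([58, 58, 396]);
translate([292, 1339, 0]) cube([58, 58, 396]);
translate([2137, 105, 0]) cube([58, 58, 396]);
translate([2137, 1339, 0]) cube([58, 58, 396]);
translate([350, 105, 169]) cube([1787, 35, 195]);
translate([350, 1362, 169]) cube([1787, 35, 195]);
translate([292, 163, 169]) cube([35, 1176, 195]);
translate([2160, 163, 169]) cube([35, 1176, 195]);
translate([380, 105, 364]) cube([79, 1292, 23]);
translate([489, 105, 364]) cube([79, 1292, 23]);
translate([598, 105, 364]) cube([79, 1292, 23]);
translate([707, 105, 364]) cube([79, 1292, 23]);
translate([816, 105, 364]) cube([79, 1292, 23]);
translate([925, 105, 364]) cube([79, 1292, 23]);
translate([1034, 105, 364]) cube([79, 1292, 23]);
translate([1143, 105, 364]) cube([79, 1292, 23]);
translate([1252, 105, 364]) cube([79, 1292, 23]);
translate([1361, 105, 364]) cube([79, 1292, 23]);
translate([1470, 105, 364]) cube([79, 1292, 23]);
translate([1579, 105, 364]) cube([79, 1292, 23]);
translate([1688, 105, 364]) cube([79, 1292, 23]);
translate([1797, 105, 364]) cube([79, 1292, 23]);
translate([1906, 105, 364]) cube([79, 1292, 23]);
translate([2015, 105, 364]) cube([79, 1292, 23]);


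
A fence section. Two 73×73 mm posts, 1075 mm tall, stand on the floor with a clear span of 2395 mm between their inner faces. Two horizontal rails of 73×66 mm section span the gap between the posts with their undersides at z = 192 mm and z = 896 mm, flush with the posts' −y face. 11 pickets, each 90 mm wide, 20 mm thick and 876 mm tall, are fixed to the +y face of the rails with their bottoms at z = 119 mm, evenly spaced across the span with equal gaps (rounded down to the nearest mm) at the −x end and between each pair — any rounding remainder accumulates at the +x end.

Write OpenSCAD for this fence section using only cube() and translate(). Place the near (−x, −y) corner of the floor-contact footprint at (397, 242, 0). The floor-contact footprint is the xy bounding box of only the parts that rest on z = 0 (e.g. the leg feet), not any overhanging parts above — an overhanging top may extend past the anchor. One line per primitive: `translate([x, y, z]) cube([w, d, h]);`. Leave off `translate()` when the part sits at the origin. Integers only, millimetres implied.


translate([397, 242, 0]) cube([73, 73, 1075]);
translate([2865, 242, 0]) cube([73, 73, 1075]);
translate([470, 242, 192]) cube([2395, 73, 66]);
translate([470, 242, 896]) cube([2395, 73, 66]);
translate([587, 315, 119]) cube([90, 20, 876]);
translate([794, 315, 119]) cube([90, 20, 876]);
translate([1001, 315, 119]) cube([90, 20, 876]);
translate([1208, 315, 119]) cube([90, 20, 876]);
translate([1415, 315, 119]) cube([90, 20, 876]);
translate([1622, 315, 119]) cube([90, 20, 876]);
translate([1829, 315, 119]) cube([90, 20, 876]);
translate([2036, 315, 119]) cube([90, 20, 876]);
translate([2243, 315, 119]) cube([90, 20, 876]);
translate([2450, 315, 119]) cube([90, 20, 876]);
translate([2657, 315, 119]) cube([90, 20, 876]);


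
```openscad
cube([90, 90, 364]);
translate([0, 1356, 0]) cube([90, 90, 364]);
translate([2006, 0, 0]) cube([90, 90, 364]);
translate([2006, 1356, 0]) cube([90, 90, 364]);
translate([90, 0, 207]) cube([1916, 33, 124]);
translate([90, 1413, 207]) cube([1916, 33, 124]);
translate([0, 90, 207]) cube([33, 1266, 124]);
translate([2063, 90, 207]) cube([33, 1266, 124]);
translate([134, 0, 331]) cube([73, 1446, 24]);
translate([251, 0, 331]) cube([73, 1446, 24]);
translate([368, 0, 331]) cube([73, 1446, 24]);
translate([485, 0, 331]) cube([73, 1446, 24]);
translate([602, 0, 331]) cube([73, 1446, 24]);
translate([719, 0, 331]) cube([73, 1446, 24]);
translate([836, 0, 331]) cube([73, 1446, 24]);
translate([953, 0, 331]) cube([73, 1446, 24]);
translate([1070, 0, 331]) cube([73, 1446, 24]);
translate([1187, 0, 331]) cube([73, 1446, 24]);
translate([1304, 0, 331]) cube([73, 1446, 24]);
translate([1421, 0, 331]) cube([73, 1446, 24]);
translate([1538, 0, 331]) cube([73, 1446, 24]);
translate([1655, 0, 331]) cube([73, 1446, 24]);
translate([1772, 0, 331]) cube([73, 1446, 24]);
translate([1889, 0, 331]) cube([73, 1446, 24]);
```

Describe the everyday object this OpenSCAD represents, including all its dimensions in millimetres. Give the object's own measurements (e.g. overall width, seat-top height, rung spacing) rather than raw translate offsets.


A bed frame 2096 mm long (x) by 1446 mm wide (y). Four 90×90 mm corner posts, 364 mm tall, at the corners of the footprint. Four rails of 33 mm thickness and 124 mm height run between adjacent posts with their undersides at z = 207 mm, their outer faces flush with the outside of the frame (the two x-running rails run between the posts' inner faces; the two y-running rails run between the posts' inner faces). 16 slats, each 73 mm wide (x) and 24 mm thick, lie across the top of the two x-running rails, running the full 1446 mm width of the frame in y; along x they sit between the end posts with a 44 mm gap after the −x posts and between neighbouring slats and before the +x posts.


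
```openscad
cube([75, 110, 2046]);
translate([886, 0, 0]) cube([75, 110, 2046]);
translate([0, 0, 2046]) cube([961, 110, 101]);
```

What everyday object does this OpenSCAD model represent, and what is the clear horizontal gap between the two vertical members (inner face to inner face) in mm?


A door frame. The clear opening width is 811 mm.

Two 2046 mm tall posts with a header on top — a door frame. The left jamb is 75 mm wide at x = 0; the right jamb starts at x = 886. The clear opening is 886 − 75 = 811 mm.
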